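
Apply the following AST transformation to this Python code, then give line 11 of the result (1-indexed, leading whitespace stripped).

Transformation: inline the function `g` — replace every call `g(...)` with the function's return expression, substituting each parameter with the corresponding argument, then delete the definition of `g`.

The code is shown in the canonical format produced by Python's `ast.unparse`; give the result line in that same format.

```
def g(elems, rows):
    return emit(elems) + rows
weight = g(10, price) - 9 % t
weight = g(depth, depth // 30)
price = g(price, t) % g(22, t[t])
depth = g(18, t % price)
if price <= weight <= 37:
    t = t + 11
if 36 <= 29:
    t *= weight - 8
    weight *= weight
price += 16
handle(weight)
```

handle(weight)

Transformed code:
weight = emit(10) + price - 9 % t
weight = emit(depth) + depth // 30
price = (emit(price) + t) % (emit(22) + t[t])
depth = emit(18) + t % price
if price <= weight <= 37:
    t = t + 11
if 36 <= 29:
    t *= weight - 8
    weight *= weight
price += 16
handle(weight)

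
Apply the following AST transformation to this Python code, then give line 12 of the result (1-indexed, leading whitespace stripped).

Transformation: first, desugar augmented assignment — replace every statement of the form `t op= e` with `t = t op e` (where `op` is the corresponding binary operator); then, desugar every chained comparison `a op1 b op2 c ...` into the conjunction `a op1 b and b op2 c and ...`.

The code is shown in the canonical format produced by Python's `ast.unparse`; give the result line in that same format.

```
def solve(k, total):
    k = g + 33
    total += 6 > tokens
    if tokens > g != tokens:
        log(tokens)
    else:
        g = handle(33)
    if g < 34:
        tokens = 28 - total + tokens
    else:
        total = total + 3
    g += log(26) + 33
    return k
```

Transformed code:
def solve(k, total):
    k = g + 33
    total = total + (6 > tokens)
    if tokens > g and g != tokens:
        log(tokens)
    else:
        g = handle(33)
    if g < 34:
        tokens = 28 - total + tokens
    else:
        total = total + 3
    g = g + (log(26) + 33)
    return k

g = g + (log(26) + 33)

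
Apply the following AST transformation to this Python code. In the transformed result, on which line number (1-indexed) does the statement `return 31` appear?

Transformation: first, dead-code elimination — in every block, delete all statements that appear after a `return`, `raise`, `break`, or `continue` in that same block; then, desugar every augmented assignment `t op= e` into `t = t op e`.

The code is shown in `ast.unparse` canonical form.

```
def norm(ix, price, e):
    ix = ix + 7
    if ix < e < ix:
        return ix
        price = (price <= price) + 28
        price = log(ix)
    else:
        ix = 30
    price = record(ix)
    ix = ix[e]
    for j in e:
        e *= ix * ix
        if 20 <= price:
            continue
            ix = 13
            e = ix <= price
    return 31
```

Transformed code:
def norm(ix, price, e):
    ix = ix + 7
    if ix < e < ix:
        return ix
    else:
        ix = 30
    price = record(ix)
    ix = ix[e]
    for j in e:
        e = e * (ix * ix)
        if 20 <= price:
            continue
    return 31

13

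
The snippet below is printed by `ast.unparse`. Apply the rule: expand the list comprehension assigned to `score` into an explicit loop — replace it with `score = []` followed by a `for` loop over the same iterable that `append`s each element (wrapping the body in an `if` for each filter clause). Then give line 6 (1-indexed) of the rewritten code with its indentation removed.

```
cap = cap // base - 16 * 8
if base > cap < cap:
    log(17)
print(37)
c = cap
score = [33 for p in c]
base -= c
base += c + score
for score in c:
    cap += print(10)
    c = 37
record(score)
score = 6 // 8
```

Transformed code:
cap = cap // base - 16 * 8
if base > cap < cap:
    log(17)
print(37)
c = cap
score = []
for p in c:
    score.append(33)
base -= c
base += c + score
for score in c:
    cap += print(10)
    c = 37
record(score)
score = 6 // 8

score = []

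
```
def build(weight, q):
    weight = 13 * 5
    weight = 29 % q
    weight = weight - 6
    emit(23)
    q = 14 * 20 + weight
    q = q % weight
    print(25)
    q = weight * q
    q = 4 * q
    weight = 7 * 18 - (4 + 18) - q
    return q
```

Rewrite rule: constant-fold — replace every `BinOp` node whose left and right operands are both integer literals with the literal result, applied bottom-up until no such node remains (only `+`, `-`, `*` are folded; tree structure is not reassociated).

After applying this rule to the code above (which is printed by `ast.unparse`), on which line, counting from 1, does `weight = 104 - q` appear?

Transformed code:
def build(weight, q):
    weight = 65
    weight = 29 % q
    weight = weight - 6
    emit(23)
    q = 280 + weight
    q = q % weight
    print(25)
    q = weight * q
    q = 4 * q
    weight = 104 - q
    return q

11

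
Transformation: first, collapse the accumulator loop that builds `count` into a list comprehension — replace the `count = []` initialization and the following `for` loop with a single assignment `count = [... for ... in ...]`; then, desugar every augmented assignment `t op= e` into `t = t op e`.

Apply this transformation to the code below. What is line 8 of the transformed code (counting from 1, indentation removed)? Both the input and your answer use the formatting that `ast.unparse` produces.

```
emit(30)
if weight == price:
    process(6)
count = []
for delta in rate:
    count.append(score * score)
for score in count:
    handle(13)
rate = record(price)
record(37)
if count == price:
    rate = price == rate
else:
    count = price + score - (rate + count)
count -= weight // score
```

record(37)

Transformed code:
emit(30)
if weight == price:
    process(6)
count = [score * score for delta in rate]
for score in count:
    handle(13)
rate = record(price)
record(37)
if count == price:
    rate = price == rate
else:
    count = price + score - (rate + count)
count = count - weight // score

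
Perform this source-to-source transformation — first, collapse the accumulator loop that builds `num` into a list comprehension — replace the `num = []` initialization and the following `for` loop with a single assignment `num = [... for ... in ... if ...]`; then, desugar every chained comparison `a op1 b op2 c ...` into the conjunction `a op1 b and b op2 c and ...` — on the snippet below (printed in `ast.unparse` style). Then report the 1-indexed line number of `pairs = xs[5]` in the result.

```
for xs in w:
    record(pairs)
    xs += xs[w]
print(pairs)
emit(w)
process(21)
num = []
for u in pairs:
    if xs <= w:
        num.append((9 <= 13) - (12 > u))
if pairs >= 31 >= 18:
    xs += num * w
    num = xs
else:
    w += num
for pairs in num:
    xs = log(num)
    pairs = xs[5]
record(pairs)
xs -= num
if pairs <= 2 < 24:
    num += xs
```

15

Transformed code:
for xs in w:
    record(pairs)
    xs += xs[w]
print(pairs)
emit(w)
process(21)
num = [(9 <= 13) - (12 > u) for u in pairs if xs <= w]
if pairs >= 31 and 31 >= 18:
    xs += num * w
    num = xs
else:
    w += num
for pairs in num:
    xs = log(num)
    pairs = xs[5]
record(pairs)
xs -= num
if pairs <= 2 and 2 < 24:
    num += xs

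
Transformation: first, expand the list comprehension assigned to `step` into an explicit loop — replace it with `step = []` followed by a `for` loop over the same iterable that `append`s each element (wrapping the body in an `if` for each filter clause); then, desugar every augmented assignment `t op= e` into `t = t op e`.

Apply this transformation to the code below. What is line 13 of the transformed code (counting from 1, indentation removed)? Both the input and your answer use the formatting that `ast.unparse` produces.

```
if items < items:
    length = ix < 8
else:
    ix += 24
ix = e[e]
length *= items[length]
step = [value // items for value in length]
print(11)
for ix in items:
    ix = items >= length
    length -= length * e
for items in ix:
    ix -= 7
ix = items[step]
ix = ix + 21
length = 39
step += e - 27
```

Transformed code:
if items < items:
    length = ix < 8
else:
    ix = ix + 24
ix = e[e]
length = length * items[length]
step = []
for value in length:
    step.append(value // items)
print(11)
for ix in items:
    ix = items >= length
    length = length - length * e
for items in ix:
    ix = ix - 7
ix = items[step]
ix = ix + 21
length = 39
step = step + (e - 27)

length = length - length * e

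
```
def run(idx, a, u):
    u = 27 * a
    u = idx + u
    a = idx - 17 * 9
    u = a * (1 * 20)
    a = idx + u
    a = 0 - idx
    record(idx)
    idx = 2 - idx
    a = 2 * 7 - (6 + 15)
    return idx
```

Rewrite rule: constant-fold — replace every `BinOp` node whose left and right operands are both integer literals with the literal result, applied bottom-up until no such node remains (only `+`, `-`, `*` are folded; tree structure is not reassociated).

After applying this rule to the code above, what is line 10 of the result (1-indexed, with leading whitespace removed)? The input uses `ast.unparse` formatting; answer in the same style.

Transformed code:
def run(idx, a, u):
    u = 27 * a
    u = idx + u
    a = idx - 153
    u = a * 20
    a = idx + u
    a = 0 - idx
    record(idx)
    idx = 2 - idx
    a = -7
    return idx

a = -7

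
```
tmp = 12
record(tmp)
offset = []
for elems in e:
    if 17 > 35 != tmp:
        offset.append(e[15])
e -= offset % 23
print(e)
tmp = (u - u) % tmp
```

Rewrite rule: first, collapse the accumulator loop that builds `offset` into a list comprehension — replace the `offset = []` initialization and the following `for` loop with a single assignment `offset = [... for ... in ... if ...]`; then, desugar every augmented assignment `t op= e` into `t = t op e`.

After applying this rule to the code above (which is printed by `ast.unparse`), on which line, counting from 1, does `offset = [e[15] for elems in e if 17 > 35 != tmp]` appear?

3

Transformed code:
tmp = 12
record(tmp)
offset = [e[15] for elems in e if 17 > 35 != tmp]
e = e - offset % 23
print(e)
tmp = (u - u) % tmp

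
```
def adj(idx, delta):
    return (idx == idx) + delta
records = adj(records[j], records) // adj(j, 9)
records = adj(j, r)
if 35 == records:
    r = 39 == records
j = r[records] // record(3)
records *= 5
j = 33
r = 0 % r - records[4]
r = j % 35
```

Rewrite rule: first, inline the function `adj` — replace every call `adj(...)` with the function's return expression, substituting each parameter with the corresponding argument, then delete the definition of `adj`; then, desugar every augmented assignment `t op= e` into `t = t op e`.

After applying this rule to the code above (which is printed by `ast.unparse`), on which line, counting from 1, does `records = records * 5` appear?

Transformed code:
records = ((records[j] == records[j]) + records) // ((j == j) + 9)
records = (j == j) + r
if 35 == records:
    r = 39 == records
j = r[records] // record(3)
records = records * 5
j = 33
r = 0 % r - records[4]
r = j % 35

6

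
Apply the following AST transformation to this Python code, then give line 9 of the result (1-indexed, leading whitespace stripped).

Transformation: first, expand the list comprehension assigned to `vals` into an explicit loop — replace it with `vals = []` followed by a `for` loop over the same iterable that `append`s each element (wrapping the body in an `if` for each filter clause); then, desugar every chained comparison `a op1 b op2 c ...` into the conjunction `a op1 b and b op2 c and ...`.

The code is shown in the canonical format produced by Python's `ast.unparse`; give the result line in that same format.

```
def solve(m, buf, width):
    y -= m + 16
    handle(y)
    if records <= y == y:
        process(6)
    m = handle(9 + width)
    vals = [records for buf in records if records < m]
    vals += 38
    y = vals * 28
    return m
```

if records < m:

Transformed code:
def solve(m, buf, width):
    y -= m + 16
    handle(y)
    if records <= y and y == y:
        process(6)
    m = handle(9 + width)
    vals = []
    for buf in records:
        if records < m:
            vals.append(records)
    vals += 38
    y = vals * 28
    return m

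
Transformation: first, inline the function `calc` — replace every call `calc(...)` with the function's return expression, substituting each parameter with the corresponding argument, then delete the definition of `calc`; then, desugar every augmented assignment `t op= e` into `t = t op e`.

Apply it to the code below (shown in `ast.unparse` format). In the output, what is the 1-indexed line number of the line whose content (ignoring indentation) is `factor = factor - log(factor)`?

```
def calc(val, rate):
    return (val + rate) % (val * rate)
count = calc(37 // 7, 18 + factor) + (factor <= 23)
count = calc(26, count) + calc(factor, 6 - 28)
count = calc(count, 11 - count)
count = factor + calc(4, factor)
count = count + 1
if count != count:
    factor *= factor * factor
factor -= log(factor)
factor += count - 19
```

8

Transformed code:
count = (37 // 7 + (18 + factor)) % (37 // 7 * (18 + factor)) + (factor <= 23)
count = (26 + count) % (26 * count) + (factor + (6 - 28)) % (factor * (6 - 28))
count = (count + (11 - count)) % (count * (11 - count))
count = factor + (4 + factor) % (4 * factor)
count = count + 1
if count != count:
    factor = factor * (factor * factor)
factor = factor - log(factor)
factor = factor + (count - 19)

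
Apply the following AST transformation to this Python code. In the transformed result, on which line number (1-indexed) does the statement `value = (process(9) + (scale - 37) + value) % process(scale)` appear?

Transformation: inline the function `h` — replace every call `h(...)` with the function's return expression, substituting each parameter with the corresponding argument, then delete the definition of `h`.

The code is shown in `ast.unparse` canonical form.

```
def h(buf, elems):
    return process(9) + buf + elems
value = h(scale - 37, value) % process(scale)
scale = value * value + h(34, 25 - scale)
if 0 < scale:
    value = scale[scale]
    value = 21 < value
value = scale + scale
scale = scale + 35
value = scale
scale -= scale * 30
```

Transformed code:
value = (process(9) + (scale - 37) + value) % process(scale)
scale = value * value + (process(9) + 34 + (25 - scale))
if 0 < scale:
    value = scale[scale]
    value = 21 < value
value = scale + scale
scale = scale + 35
value = scale
scale -= scale * 30

1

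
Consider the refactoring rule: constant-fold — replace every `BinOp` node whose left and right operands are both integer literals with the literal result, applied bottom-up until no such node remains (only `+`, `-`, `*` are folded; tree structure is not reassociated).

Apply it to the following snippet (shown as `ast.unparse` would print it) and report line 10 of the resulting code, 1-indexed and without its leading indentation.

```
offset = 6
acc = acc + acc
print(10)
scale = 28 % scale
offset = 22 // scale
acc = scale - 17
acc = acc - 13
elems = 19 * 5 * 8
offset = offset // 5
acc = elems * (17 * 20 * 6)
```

Transformed code:
offset = 6
acc = acc + acc
print(10)
scale = 28 % scale
offset = 22 // scale
acc = scale - 17
acc = acc - 13
elems = 760
offset = offset // 5
acc = elems * 2040

acc = elems * 2040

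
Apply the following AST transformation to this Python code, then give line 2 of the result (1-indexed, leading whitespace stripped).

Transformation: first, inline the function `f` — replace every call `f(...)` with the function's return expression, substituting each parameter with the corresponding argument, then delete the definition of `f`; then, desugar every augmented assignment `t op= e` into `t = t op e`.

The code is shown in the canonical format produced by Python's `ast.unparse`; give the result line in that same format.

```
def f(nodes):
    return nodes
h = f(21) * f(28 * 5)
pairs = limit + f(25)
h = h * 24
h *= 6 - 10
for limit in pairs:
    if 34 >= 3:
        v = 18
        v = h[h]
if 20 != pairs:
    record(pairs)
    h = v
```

pairs = limit + 25

Transformed code:
h = 21 * (28 * 5)
pairs = limit + 25
h = h * 24
h = h * (6 - 10)
for limit in pairs:
    if 34 >= 3:
        v = 18
        v = h[h]
if 20 != pairs:
    record(pairs)
    h = v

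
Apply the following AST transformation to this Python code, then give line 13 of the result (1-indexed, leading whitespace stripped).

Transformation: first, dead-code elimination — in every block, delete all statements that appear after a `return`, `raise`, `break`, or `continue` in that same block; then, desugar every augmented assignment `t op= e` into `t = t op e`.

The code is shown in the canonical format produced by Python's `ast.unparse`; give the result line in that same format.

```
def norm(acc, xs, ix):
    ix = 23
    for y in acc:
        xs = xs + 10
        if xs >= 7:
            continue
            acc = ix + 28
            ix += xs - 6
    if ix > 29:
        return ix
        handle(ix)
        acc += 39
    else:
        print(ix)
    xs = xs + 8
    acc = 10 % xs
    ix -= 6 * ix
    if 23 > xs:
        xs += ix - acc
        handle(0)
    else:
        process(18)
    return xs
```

Transformed code:
def norm(acc, xs, ix):
    ix = 23
    for y in acc:
        xs = xs + 10
        if xs >= 7:
            continue
    if ix > 29:
        return ix
    else:
        print(ix)
    xs = xs + 8
    acc = 10 % xs
    ix = ix - 6 * ix
    if 23 > xs:
        xs = xs + (ix - acc)
        handle(0)
    else:
        process(18)
    return xs

ix = ix - 6 * ix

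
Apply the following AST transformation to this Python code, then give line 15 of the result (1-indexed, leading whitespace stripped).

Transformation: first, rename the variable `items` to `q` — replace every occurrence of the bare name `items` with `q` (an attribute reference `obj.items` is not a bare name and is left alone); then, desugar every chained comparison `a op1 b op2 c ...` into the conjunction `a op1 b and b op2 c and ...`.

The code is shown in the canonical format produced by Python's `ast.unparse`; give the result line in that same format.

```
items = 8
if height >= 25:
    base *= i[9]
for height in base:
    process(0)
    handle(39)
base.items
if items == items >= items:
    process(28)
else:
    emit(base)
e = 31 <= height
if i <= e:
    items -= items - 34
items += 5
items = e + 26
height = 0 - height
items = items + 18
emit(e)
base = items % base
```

q += 5

Transformed code:
q = 8
if height >= 25:
    base *= i[9]
for height in base:
    process(0)
    handle(39)
base.items
if q == q and q >= q:
    process(28)
else:
    emit(base)
e = 31 <= height
if i <= e:
    q -= q - 34
q += 5
q = e + 26
height = 0 - height
q = q + 18
emit(e)
base = q % base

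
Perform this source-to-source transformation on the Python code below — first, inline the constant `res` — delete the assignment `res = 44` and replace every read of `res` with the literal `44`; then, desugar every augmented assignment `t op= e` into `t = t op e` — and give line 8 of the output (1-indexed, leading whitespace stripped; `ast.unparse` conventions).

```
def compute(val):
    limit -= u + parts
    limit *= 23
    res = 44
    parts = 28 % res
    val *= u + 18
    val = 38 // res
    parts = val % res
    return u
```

return u

Transformed code:
def compute(val):
    limit = limit - (u + parts)
    limit = limit * 23
    parts = 28 % 44
    val = val * (u + 18)
    val = 38 // 44
    parts = val % 44
    return u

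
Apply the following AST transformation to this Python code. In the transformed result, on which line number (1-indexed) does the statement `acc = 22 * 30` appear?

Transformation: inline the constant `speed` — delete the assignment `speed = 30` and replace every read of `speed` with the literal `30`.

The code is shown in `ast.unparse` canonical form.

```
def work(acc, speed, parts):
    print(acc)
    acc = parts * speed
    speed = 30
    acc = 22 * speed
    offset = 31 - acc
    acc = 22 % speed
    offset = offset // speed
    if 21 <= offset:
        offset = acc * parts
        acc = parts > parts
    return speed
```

4

Transformed code:
def work(acc, speed, parts):
    print(acc)
    acc = parts * 30
    acc = 22 * 30
    offset = 31 - acc
    acc = 22 % 30
    offset = offset // 30
    if 21 <= offset:
        offset = acc * parts
        acc = parts > parts
    return 30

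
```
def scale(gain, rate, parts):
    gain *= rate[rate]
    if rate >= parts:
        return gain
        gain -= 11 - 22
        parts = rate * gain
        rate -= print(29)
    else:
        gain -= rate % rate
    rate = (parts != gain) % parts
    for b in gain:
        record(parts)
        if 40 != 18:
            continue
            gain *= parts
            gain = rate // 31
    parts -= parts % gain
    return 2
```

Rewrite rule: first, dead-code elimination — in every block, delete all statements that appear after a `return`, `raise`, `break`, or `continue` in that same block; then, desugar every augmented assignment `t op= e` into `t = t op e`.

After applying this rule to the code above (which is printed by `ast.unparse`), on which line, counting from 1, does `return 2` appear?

Transformed code:
def scale(gain, rate, parts):
    gain = gain * rate[rate]
    if rate >= parts:
        return gain
    else:
        gain = gain - rate % rate
    rate = (parts != gain) % parts
    for b in gain:
        record(parts)
        if 40 != 18:
            continue
    parts = parts - parts % gain
    return 2

13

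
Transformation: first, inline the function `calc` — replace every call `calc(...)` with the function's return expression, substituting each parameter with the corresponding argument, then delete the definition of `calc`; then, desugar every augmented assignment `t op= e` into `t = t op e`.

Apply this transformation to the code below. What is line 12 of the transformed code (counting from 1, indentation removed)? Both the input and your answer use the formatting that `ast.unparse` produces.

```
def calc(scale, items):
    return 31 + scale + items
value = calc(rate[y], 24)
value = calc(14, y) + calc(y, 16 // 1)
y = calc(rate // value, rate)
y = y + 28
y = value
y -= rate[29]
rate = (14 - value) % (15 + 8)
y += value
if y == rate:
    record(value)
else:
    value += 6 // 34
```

value = value + 6 // 34

Transformed code:
value = 31 + rate[y] + 24
value = 31 + 14 + y + (31 + y + 16 // 1)
y = 31 + rate // value + rate
y = y + 28
y = value
y = y - rate[29]
rate = (14 - value) % (15 + 8)
y = y + value
if y == rate:
    record(value)
else:
    value = value + 6 // 34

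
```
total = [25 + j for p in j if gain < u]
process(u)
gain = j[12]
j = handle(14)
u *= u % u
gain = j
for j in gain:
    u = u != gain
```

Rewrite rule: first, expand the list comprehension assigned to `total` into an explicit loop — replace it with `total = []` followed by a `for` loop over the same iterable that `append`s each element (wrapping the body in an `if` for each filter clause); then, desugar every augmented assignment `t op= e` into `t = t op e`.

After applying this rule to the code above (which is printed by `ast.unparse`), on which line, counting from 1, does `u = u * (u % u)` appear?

8

Transformed code:
total = []
for p in j:
    if gain < u:
        total.append(25 + j)
process(u)
gain = j[12]
j = handle(14)
u = u * (u % u)
gain = j
for j in gain:
    u = u != gain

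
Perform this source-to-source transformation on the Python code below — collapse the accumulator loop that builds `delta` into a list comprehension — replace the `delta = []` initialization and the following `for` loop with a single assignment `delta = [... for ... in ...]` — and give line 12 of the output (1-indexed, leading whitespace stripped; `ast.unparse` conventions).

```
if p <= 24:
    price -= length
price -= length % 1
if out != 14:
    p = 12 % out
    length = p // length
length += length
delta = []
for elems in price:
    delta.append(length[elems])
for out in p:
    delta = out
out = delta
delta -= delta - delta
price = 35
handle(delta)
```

Transformed code:
if p <= 24:
    price -= length
price -= length % 1
if out != 14:
    p = 12 % out
    length = p // length
length += length
delta = [length[elems] for elems in price]
for out in p:
    delta = out
out = delta
delta -= delta - delta
price = 35
handle(delta)

delta -= delta - delta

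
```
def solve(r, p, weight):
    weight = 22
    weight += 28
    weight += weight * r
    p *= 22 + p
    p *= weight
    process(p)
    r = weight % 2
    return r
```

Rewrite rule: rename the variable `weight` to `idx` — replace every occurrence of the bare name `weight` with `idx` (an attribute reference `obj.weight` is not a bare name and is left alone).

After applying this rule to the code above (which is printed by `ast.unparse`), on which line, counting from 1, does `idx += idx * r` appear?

Transformed code:
def solve(r, p, idx):
    idx = 22
    idx += 28
    idx += idx * r
    p *= 22 + p
    p *= idx
    process(p)
    r = idx % 2
    return r

4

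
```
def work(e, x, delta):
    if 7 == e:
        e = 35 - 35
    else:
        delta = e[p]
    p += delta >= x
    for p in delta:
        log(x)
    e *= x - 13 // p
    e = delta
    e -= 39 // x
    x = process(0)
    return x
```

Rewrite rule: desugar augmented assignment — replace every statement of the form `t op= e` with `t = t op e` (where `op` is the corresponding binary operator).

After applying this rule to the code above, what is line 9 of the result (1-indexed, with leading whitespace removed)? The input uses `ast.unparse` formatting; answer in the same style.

Transformed code:
def work(e, x, delta):
    if 7 == e:
        e = 35 - 35
    else:
        delta = e[p]
    p = p + (delta >= x)
    for p in delta:
        log(x)
    e = e * (x - 13 // p)
    e = delta
    e = e - 39 // x
    x = process(0)
    return x

e = e * (x - 13 // p)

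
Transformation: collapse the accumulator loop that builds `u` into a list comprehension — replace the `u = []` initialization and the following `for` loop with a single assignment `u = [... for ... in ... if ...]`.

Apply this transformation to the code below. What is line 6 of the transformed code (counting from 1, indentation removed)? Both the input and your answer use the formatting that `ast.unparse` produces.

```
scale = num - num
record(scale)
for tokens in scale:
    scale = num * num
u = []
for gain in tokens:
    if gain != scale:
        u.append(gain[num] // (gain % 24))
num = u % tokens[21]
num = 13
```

Transformed code:
scale = num - num
record(scale)
for tokens in scale:
    scale = num * num
u = [gain[num] // (gain % 24) for gain in tokens if gain != scale]
num = u % tokens[21]
num = 13

num = u % tokens[21]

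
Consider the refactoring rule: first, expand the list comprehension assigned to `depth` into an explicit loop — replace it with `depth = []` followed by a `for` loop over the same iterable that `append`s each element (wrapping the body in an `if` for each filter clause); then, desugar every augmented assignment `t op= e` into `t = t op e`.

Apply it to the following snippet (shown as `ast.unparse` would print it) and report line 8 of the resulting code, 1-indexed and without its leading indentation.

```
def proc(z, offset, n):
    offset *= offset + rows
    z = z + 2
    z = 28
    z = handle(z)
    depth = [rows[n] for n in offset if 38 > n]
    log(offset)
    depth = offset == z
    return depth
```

if 38 > n:

Transformed code:
def proc(z, offset, n):
    offset = offset * (offset + rows)
    z = z + 2
    z = 28
    z = handle(z)
    depth = []
    for n in offset:
        if 38 > n:
            depth.append(rows[n])
    log(offset)
    depth = offset == z
    return depth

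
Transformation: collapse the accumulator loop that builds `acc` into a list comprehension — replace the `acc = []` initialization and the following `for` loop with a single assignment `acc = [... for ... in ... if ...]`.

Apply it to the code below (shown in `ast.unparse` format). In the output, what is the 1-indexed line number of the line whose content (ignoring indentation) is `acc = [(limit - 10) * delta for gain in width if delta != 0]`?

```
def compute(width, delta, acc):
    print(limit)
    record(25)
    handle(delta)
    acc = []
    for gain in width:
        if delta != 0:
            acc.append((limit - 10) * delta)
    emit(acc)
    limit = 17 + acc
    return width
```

5

Transformed code:
def compute(width, delta, acc):
    print(limit)
    record(25)
    handle(delta)
    acc = [(limit - 10) * delta for gain in width if delta != 0]
    emit(acc)
    limit = 17 + acc
    return width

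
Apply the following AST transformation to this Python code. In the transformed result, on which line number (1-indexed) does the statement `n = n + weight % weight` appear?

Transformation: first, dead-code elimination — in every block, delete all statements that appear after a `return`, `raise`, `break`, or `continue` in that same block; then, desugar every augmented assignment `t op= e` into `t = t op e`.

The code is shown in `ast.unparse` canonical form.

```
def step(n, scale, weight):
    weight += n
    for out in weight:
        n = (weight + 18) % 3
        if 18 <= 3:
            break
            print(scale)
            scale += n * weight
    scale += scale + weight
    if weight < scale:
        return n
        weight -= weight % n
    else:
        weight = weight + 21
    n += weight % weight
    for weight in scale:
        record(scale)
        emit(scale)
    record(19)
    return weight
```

12

Transformed code:
def step(n, scale, weight):
    weight = weight + n
    for out in weight:
        n = (weight + 18) % 3
        if 18 <= 3:
            break
    scale = scale + (scale + weight)
    if weight < scale:
        return n
    else:
        weight = weight + 21
    n = n + weight % weight
    for weight in scale:
        record(scale)
        emit(scale)
    record(19)
    return weight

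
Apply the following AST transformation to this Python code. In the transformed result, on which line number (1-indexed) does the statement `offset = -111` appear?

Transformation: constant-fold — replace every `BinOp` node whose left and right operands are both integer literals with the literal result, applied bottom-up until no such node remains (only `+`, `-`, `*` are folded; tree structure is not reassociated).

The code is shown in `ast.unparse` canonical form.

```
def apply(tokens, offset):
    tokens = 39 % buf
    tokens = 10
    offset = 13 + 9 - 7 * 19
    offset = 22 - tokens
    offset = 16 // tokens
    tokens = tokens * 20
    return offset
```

Transformed code:
def apply(tokens, offset):
    tokens = 39 % buf
    tokens = 10
    offset = -111
    offset = 22 - tokens
    offset = 16 // tokens
    tokens = tokens * 20
    return offset

4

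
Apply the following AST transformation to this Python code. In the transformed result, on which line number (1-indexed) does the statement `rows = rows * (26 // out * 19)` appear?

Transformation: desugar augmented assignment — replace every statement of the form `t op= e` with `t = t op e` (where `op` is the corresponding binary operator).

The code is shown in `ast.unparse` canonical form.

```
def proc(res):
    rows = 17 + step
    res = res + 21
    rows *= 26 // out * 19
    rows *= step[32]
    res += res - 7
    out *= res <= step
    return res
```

4

Transformed code:
def proc(res):
    rows = 17 + step
    res = res + 21
    rows = rows * (26 // out * 19)
    rows = rows * step[32]
    res = res + (res - 7)
    out = out * (res <= step)
    return res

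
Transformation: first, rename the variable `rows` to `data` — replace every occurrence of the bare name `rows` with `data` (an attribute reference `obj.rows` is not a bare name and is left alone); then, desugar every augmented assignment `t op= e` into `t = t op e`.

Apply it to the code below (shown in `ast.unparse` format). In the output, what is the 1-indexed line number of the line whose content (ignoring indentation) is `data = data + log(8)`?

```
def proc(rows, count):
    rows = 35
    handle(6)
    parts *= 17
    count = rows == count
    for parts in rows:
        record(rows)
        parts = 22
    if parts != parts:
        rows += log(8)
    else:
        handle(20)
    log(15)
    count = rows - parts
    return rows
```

Transformed code:
def proc(data, count):
    data = 35
    handle(6)
    parts = parts * 17
    count = data == count
    for parts in data:
        record(data)
        parts = 22
    if parts != parts:
        data = data + log(8)
    else:
        handle(20)
    log(15)
    count = data - parts
    return data

10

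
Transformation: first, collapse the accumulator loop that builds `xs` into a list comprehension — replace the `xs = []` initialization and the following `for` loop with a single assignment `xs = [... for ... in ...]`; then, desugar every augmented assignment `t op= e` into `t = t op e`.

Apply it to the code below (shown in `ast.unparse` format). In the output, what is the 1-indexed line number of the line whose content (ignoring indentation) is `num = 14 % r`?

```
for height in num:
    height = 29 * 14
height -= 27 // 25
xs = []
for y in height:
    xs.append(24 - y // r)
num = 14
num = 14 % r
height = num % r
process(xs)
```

6

Transformed code:
for height in num:
    height = 29 * 14
height = height - 27 // 25
xs = [24 - y // r for y in height]
num = 14
num = 14 % r
height = num % r
process(xs)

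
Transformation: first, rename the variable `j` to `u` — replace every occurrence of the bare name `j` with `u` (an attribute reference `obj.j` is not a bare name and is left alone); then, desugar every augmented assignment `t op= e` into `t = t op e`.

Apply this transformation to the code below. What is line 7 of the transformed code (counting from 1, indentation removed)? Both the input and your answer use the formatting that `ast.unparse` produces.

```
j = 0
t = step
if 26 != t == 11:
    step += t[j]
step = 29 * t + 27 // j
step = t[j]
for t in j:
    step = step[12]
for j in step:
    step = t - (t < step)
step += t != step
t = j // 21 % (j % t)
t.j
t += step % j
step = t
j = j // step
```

Transformed code:
u = 0
t = step
if 26 != t == 11:
    step = step + t[u]
step = 29 * t + 27 // u
step = t[u]
for t in u:
    step = step[12]
for u in step:
    step = t - (t < step)
step = step + (t != step)
t = u // 21 % (u % t)
t.j
t = t + step % u
step = t
u = u // step

for t in u:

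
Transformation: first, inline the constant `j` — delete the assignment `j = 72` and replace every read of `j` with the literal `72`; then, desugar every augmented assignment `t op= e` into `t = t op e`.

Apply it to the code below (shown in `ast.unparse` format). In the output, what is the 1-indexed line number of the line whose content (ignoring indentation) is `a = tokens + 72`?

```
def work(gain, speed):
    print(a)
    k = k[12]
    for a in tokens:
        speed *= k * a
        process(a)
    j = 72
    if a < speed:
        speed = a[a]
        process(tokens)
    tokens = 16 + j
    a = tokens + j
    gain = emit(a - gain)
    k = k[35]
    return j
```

Transformed code:
def work(gain, speed):
    print(a)
    k = k[12]
    for a in tokens:
        speed = speed * (k * a)
        process(a)
    if a < speed:
        speed = a[a]
        process(tokens)
    tokens = 16 + 72
    a = tokens + 72
    gain = emit(a - gain)
    k = k[35]
    return 72

11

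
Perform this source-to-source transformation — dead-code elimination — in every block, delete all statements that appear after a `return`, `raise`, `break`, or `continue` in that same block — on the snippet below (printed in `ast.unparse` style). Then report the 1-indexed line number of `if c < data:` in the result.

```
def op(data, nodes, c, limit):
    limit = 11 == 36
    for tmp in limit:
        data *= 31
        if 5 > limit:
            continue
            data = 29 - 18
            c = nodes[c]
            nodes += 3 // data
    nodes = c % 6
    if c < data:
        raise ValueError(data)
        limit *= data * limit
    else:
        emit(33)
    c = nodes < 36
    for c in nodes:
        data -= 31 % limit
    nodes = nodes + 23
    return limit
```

8

Transformed code:
def op(data, nodes, c, limit):
    limit = 11 == 36
    for tmp in limit:
        data *= 31
        if 5 > limit:
            continue
    nodes = c % 6
    if c < data:
        raise ValueError(data)
    else:
        emit(33)
    c = nodes < 36
    for c in nodes:
        data -= 31 % limit
    nodes = nodes + 23
    return limit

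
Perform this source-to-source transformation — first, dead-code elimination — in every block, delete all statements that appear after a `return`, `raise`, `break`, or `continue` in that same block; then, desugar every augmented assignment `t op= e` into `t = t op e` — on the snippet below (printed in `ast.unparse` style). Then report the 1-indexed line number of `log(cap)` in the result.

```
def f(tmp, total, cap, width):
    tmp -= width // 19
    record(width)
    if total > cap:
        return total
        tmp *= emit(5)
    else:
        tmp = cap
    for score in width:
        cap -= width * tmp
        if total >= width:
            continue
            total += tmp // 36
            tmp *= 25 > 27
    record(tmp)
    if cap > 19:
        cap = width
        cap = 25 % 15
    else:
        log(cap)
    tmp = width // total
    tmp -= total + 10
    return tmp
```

Transformed code:
def f(tmp, total, cap, width):
    tmp = tmp - width // 19
    record(width)
    if total > cap:
        return total
    else:
        tmp = cap
    for score in width:
        cap = cap - width * tmp
        if total >= width:
            continue
    record(tmp)
    if cap > 19:
        cap = width
        cap = 25 % 15
    else:
        log(cap)
    tmp = width // total
    tmp = tmp - (total + 10)
    return tmp

17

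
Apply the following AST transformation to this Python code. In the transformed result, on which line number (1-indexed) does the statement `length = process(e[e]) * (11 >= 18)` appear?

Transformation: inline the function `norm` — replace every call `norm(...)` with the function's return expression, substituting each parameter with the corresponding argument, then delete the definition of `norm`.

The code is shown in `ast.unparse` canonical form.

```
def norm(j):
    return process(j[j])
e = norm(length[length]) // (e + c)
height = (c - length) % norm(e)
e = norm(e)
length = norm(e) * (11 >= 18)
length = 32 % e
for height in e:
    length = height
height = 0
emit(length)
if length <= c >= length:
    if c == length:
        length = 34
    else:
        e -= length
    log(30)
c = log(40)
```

4

Transformed code:
e = process(length[length][length[length]]) // (e + c)
height = (c - length) % process(e[e])
e = process(e[e])
length = process(e[e]) * (11 >= 18)
length = 32 % e
for height in e:
    length = height
height = 0
emit(length)
if length <= c >= length:
    if c == length:
        length = 34
    else:
        e -= length
    log(30)
c = log(40)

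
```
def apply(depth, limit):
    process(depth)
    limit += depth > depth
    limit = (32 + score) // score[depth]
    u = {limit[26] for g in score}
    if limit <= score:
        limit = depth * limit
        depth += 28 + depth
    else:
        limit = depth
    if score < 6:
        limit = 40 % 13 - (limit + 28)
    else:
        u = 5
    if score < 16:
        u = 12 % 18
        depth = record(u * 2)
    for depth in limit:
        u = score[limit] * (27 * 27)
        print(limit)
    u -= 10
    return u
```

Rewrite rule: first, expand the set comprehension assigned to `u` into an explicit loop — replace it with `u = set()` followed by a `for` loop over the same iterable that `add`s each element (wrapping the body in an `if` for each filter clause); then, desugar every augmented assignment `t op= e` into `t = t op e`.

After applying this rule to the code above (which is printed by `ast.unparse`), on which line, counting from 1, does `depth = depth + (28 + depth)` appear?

10

Transformed code:
def apply(depth, limit):
    process(depth)
    limit = limit + (depth > depth)
    limit = (32 + score) // score[depth]
    u = set()
    for g in score:
        u.add(limit[26])
    if limit <= score:
        limit = depth * limit
        depth = depth + (28 + depth)
    else:
        limit = depth
    if score < 6:
        limit = 40 % 13 - (limit + 28)
    else:
        u = 5
    if score < 16:
        u = 12 % 18
        depth = record(u * 2)
    for depth in limit:
        u = score[limit] * (27 * 27)
        print(limit)
    u = u - 10
    return u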